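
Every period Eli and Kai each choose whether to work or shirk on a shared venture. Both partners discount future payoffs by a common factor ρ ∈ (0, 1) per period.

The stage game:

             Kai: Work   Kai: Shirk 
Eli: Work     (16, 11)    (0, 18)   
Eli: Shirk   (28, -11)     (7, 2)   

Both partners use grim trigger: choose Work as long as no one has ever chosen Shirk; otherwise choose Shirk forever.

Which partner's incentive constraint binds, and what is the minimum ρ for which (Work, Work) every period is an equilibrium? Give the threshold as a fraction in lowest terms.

Eli; ρ ≥ 4/7

Eli: cooperation gives 16 each period; deviation gives 28 once then 7 forever.
  16/(1−ρ) ≥ 28 + 7ρ/(1−ρ) ⇒ ρ ≥ 12/21 = 4/7.
Kai: cooperation gives 11 each period; deviation gives 18 once then 2 forever.
  ρ ≥ 7/16.
Both must hold, so the binding constraint is Eli's: ρ ≥ 4/7.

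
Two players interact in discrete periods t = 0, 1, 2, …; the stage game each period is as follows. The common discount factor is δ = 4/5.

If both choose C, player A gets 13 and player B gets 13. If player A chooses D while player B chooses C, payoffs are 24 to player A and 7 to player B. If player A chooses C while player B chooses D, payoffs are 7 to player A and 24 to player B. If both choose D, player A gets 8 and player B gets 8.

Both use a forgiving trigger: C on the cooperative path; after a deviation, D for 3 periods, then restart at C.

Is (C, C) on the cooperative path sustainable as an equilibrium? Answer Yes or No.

No

Comparing payoff streams over the 4 periods until play realigns: cooperate → 13(1+δ+…+δ^3); deviate → 24 + 8(δ+…+δ^3).
Cooperation is sustained iff (13−8)(δ+…+δ^3) ≥ 24−13.
δ+…+δ^3 = 4/5·(1−(4/5)^3)/(1−4/5) = 1.9520, and (24−13)/(13−8) = 2.2000.
1.9520 < 2.2000, so cooperation is not sustainable.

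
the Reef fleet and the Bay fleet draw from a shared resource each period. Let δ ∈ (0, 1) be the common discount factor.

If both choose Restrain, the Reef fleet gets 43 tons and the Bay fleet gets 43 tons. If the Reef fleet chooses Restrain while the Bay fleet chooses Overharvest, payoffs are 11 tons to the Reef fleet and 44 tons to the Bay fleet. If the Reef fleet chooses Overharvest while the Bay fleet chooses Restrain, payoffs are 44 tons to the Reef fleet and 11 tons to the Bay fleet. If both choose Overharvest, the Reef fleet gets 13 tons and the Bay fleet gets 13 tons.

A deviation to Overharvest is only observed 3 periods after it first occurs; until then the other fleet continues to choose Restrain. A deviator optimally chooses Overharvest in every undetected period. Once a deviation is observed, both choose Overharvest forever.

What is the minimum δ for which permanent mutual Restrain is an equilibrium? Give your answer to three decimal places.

0.318

Deviating for the 3 undetected periods gains 44−43 = 1 per period over cooperation, then loses 43−13 = 30 per period forever once punishment starts.
Gain: 1(1 + δ + … + δ^2); loss: 30·δ^3/(1−δ).
No profitable deviation ⇔ 1(1−δ^3) ≤ 30·δ^3, i.e. δ^3 ≥ 1/(1+30) = 1/31.
Hence δ ≥ (1/31)^(1/3) ≈ 0.318.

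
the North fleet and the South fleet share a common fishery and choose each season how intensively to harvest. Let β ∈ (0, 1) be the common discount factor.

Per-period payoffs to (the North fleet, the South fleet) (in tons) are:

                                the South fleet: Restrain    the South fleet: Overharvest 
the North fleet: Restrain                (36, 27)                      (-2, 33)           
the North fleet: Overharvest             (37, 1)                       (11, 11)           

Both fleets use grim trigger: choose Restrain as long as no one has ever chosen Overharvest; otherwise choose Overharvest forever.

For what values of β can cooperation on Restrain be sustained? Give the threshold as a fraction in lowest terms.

the North fleet's threshold: (37−36)/(37−11) = 1/26.
the South fleet's threshold: (33−27)/(33−11) = 3/11.
1/26 < 3/11, so the South fleet binds and β* = 3/11.

3/11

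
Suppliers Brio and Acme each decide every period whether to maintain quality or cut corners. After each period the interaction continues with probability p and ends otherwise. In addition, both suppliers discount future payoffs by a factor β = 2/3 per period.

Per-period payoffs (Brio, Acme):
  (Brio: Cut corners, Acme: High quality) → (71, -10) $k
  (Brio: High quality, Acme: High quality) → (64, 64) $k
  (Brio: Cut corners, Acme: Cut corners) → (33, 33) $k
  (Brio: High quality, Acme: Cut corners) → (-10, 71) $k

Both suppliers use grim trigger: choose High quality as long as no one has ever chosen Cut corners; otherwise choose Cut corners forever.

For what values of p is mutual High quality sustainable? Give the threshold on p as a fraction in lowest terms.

21/76

With continuation probability p and discount β, the effective per-period discount factor is βp.
Grim-trigger IC: βp ≥ (71−64)/(71−33) = 7/38.
So p ≥ (7/38)/(2/3) = 21/76.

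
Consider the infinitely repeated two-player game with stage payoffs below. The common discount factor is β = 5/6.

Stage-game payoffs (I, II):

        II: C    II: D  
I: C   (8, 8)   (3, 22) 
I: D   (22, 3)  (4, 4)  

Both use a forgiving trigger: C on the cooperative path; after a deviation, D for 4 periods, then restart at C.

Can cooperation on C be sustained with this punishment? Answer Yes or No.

IC: β+…+β^4 ≥ (22−8)/(8−4) = 7/2.
At β = 5/6: partial sum = 2.5887 < 3.5000. Cooperation not sustainable.

No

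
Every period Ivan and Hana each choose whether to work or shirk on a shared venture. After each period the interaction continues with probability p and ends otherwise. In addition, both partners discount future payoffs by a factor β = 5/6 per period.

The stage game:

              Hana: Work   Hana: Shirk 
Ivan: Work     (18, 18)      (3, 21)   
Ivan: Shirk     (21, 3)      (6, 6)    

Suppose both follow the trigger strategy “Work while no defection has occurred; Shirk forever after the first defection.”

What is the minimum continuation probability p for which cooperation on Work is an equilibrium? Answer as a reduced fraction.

With continuation probability p and discount β, the effective per-period discount factor is βp.
Grim-trigger IC: βp ≥ (21−18)/(21−6) = 1/5.
So p ≥ (1/5)/(5/6) = 6/25.

6/25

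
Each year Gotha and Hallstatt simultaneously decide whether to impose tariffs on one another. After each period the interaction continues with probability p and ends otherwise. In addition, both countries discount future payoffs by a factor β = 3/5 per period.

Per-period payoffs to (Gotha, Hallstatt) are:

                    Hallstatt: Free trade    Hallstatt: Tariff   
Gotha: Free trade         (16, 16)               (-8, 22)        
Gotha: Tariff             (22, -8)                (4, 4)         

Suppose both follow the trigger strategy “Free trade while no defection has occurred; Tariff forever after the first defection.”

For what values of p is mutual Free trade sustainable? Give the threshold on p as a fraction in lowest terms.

5/9

Expected continuation weight on next period's payoff is β·p = 3/5·p, which plays the role of the discount factor.
Cooperation requires 3/5·p ≥ (22−16)/(22−4) = 1/3, hence p ≥ 5/9.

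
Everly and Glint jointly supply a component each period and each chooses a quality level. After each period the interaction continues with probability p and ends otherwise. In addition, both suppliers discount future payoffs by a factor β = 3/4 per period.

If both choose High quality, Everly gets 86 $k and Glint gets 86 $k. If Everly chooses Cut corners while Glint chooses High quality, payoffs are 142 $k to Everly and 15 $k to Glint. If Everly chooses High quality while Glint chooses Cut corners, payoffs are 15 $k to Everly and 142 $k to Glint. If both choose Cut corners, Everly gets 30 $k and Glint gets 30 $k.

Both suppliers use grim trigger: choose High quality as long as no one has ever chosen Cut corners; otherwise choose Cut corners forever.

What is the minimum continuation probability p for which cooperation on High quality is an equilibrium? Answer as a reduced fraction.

With continuation probability p and discount β, the effective per-period discount factor is βp.
Grim-trigger IC: βp ≥ (142−86)/(142−30) = 1/2.
So p ≥ (1/2)/(3/4) = 2/3.

2/3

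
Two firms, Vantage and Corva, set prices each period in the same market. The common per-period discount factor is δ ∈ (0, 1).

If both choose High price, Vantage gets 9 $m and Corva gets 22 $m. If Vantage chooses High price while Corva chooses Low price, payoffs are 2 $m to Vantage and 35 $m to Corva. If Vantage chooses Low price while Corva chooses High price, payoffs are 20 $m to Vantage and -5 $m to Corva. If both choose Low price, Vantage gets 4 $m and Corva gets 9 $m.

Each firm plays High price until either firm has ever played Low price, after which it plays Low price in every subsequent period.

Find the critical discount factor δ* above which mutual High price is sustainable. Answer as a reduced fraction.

Vantage: cooperation gives 9 each period; deviation gives 20 once then 4 forever.
  9/(1−δ) ≥ 20 + 4δ/(1−δ) ⇒ δ ≥ 11/16.
Corva: cooperation gives 22 each period; deviation gives 35 once then 9 forever.
  δ ≥ 13/26 = 1/2.
Both must hold, so the binding constraint is Vantage's: δ ≥ 11/16.

11/16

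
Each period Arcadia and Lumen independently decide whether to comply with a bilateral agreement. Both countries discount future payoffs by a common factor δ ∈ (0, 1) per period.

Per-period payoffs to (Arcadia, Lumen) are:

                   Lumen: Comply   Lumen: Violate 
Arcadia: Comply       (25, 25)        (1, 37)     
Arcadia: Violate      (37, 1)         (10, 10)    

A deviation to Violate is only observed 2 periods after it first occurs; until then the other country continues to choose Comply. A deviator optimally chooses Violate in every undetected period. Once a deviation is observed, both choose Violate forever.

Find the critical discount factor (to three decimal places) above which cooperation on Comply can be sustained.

The best deviation is to choose Violate for all 2 undetected periods, earning 37 each, then 10 forever once detected.
Deviation value: 37(1−δ^2)/(1−δ) + 10δ^2/(1−δ); cooperation value: 25/(1−δ).
IC: 25 ≥ 37(1−δ^2) + 10δ^2 = 37 − 27δ^2.
So δ^2 ≥ 12/27 = 4/9, giving δ ≥ (4/9)^(1/2) ≈ 0.667.

0.667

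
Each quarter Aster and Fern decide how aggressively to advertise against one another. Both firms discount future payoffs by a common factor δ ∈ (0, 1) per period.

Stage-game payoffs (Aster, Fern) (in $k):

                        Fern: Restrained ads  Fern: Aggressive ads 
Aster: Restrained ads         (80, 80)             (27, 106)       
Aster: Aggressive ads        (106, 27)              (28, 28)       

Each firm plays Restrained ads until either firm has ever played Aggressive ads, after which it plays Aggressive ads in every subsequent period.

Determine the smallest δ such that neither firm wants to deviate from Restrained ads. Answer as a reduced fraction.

1/3

Under grim trigger the critical discount factor is (T−C)/(T−P) with T = 106, C = 80, P = 28.
δ* = (106−80)/(106−28) = 26/78 = 1/3.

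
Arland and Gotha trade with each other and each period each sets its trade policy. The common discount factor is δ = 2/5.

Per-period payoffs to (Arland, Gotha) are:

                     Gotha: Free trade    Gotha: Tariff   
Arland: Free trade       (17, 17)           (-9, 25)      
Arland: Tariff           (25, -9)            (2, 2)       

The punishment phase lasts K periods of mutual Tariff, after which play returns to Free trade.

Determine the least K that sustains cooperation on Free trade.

No profitable deviation requires (17−2)(δ+…+δ^K) ≥ 25−17, i.e. δ+…+δ^K ≥ 8/15 ≈ 0.5333.
With δ = 2/5, the partial sums are K=1: 0.4000, K=2: 0.5600.
K = 2 is the first length at which the sum reaches 0.5333.

2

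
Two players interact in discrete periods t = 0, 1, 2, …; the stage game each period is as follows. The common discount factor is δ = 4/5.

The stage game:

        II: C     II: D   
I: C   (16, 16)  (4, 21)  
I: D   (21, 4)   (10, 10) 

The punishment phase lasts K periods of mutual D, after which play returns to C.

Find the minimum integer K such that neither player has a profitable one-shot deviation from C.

2

No profitable deviation requires (16−10)(δ+…+δ^K) ≥ 21−16, i.e. δ+…+δ^K ≥ 5/6 ≈ 0.8333.
With δ = 4/5, the partial sums are K=1: 0.8000, K=2: 1.4400.
K = 2 is the first length at which the sum reaches 0.8333.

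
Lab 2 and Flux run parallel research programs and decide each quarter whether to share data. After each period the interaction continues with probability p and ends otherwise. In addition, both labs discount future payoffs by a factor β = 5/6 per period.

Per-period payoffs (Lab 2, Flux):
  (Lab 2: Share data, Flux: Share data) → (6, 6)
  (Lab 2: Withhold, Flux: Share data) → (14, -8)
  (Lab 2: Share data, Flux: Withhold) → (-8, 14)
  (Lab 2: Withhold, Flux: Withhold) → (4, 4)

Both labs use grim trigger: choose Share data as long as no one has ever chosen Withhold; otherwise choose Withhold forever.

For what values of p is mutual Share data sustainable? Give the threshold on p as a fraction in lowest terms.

24/25

With continuation probability p and discount β, the effective per-period discount factor is βp.
Grim-trigger IC: βp ≥ (14−6)/(14−4) = 4/5.
So p ≥ (4/5)/(5/6) = 24/25.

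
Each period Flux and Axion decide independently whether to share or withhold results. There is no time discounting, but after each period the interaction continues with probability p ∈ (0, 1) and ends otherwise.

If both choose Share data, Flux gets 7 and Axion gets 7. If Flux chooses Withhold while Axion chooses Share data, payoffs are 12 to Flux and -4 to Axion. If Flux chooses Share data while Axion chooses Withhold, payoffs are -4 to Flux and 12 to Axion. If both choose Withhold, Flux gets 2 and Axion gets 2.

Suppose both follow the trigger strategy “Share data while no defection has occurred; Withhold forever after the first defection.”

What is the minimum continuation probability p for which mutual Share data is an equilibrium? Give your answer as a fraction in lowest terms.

1/2

With no time discounting, the continuation probability p plays the role of the discount factor.
Grim-trigger IC: 7/(1−p) ≥ 12 + 2p/(1−p) ⇒ p ≥ (12−7)/(12−2) = 1/2.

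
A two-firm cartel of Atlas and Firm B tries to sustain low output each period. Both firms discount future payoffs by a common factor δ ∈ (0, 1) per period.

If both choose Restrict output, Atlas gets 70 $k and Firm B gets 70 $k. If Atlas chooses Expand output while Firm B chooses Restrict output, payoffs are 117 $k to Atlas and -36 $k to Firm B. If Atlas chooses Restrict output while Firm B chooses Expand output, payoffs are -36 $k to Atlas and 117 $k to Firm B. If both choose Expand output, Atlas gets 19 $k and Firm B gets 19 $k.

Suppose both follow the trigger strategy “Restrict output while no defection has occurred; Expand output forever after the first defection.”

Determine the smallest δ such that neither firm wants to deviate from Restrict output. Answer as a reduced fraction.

One-period gain from deviating is 117 − 70 = 47. The loss is 70 − 19 = 51 in every subsequent period, with present value 51·δ/(1−δ).
Deviation is unprofitable when 51·δ/(1−δ) ≥ 47, i.e. δ/(1−δ) ≥ 47/51.
Equivalently δ ≥ 47/(47+51) = 47/98.

47/98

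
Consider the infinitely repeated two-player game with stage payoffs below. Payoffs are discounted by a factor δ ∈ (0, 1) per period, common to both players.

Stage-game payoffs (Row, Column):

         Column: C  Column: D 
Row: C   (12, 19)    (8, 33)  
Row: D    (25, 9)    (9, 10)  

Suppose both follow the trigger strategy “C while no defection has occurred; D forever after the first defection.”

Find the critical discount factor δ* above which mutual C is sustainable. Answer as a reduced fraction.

13/16

For Row: deviation gain 25−12 = 13, per-period punishment loss 12−9 = 3. IC gives δ ≥ 13/16.
For Column: gain 14, loss 9 per period, so δ ≥ 14/23.
The tighter constraint is Row's, so cooperation needs δ ≥ 13/16.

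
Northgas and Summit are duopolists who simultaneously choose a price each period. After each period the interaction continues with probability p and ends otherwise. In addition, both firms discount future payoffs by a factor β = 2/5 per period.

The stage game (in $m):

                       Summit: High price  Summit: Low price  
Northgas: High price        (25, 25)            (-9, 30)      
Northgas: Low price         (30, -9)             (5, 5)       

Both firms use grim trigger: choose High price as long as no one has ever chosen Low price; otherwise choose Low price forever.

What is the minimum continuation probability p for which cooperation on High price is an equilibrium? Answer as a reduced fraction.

Expected continuation weight on next period's payoff is β·p = 2/5·p, which plays the role of the discount factor.
Cooperation requires 2/5·p ≥ (30−25)/(30−5) = 1/5, hence p ≥ 1/2.

1/2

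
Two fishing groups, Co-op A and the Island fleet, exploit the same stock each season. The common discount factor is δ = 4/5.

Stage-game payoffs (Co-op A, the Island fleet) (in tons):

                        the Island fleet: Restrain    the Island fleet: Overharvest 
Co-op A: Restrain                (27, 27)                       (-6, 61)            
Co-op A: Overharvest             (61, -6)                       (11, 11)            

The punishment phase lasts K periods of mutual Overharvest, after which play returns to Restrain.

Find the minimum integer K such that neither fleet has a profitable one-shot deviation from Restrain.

Need Σ_{k=1}^{K} δ^k ≥ (61−27)/(27−11) = 2.1250 at δ = 4/5.
At K = 3 the sum is 1.9520 < 2.1250; at K = 4 it is 2.3616 ≥ 2.1250.
So the minimum punishment length is K = 4.

4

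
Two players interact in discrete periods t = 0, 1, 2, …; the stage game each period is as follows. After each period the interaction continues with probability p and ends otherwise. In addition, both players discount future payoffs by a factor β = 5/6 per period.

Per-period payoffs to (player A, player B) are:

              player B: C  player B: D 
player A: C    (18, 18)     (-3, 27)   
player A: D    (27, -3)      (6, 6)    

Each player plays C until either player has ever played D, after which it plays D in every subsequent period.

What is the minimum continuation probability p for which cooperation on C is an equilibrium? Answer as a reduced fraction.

18/35

Expected continuation weight on next period's payoff is β·p = 5/6·p, which plays the role of the discount factor.
Cooperation requires 5/6·p ≥ (27−18)/(27−6) = 3/7, hence p ≥ 18/35.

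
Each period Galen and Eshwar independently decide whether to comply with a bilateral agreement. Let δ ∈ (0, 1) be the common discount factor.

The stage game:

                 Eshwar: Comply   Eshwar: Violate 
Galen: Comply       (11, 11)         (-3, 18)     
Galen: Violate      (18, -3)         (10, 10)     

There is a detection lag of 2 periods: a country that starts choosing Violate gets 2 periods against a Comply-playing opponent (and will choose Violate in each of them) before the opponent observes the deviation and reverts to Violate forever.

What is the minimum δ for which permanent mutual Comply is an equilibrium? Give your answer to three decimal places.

0.935

Deviating for the 2 undetected periods gains 18−11 = 7 per period over cooperation, then loses 11−10 = 1 per period forever once punishment starts.
Gain: 7(1 + δ + … + δ^1); loss: 1·δ^2/(1−δ).
No profitable deviation ⇔ 7(1−δ^2) ≤ 1·δ^2, i.e. δ^2 ≥ 7/(7+1) = 7/8.
Hence δ ≥ (7/8)^(1/2) ≈ 0.935.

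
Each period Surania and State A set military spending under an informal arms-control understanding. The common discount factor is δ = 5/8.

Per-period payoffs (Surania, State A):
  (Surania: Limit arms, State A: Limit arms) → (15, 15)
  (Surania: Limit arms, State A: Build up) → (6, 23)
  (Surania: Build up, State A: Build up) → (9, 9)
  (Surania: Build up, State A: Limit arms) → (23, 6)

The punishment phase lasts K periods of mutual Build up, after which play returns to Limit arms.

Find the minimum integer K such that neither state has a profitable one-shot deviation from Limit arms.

No profitable deviation requires (15−9)(δ+…+δ^K) ≥ 23−15, i.e. δ+…+δ^K ≥ 4/3 ≈ 1.3333.
With δ = 5/8, the partial sums are K=1: 0.6250, K=2: 1.0156, K=3: 1.2598, K=4: 1.4124.
K = 4 is the first length at which the sum reaches 1.3333.

4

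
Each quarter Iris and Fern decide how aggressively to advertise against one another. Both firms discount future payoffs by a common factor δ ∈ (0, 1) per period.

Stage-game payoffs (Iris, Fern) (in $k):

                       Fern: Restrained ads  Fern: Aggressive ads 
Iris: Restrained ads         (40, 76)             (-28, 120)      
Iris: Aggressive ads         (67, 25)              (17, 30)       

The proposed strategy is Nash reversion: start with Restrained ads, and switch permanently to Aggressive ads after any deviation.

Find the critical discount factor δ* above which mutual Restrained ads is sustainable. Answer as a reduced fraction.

Iris: cooperation gives 40 each period; deviation gives 67 once then 17 forever.
  40/(1−δ) ≥ 67 + 17δ/(1−δ) ⇒ δ ≥ 27/50.
Fern: cooperation gives 76 each period; deviation gives 120 once then 30 forever.
  δ ≥ 44/90 = 22/45.
Both must hold, so the binding constraint is Iris's: δ ≥ 27/50.

27/50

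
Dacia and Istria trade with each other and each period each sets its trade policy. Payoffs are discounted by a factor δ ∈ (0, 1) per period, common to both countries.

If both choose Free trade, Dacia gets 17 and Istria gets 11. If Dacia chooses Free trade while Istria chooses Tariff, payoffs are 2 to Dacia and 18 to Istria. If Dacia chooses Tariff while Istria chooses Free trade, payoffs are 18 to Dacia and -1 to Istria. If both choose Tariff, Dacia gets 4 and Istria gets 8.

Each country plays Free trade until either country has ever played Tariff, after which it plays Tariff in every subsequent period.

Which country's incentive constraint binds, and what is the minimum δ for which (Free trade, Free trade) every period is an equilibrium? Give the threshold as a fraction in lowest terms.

Istria; δ ≥ 7/10

Dacia's threshold: (18−17)/(18−4) = 1/14.
Istria's threshold: (18−11)/(18−8) = 7/10.
1/14 < 7/10, so Istria binds and δ* = 7/10.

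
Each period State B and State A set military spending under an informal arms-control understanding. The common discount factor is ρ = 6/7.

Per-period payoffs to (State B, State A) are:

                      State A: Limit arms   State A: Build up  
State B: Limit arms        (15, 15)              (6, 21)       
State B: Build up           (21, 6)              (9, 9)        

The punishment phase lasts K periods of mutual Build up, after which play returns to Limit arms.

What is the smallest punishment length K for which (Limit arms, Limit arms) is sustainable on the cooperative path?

2

IC: ρ(1−ρ^K)/(1−ρ) ≥ (21−15)/(15−9) = 1.
With ρ = 6/7: need 1 − ρ^K ≥ 1·(1−6/7)/(6/7), i.e. ρ^K ≤ 0.8333.
Since (6/7)^1 = 0.8571 and (6/7)^2 = 0.7347, the smallest such K is 2.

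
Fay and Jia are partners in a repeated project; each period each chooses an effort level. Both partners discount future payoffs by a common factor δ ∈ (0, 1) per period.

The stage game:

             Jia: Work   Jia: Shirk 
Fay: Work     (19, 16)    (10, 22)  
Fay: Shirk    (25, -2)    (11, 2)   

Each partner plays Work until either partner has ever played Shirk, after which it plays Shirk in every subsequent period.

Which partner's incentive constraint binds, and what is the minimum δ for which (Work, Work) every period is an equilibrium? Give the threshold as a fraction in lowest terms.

Fay; δ ≥ 3/7

Fay's threshold: (25−19)/(25−11) = 3/7.
Jia's threshold: (22−16)/(22−2) = 3/10.
3/7 > 3/10, so Fay binds and δ* = 3/7.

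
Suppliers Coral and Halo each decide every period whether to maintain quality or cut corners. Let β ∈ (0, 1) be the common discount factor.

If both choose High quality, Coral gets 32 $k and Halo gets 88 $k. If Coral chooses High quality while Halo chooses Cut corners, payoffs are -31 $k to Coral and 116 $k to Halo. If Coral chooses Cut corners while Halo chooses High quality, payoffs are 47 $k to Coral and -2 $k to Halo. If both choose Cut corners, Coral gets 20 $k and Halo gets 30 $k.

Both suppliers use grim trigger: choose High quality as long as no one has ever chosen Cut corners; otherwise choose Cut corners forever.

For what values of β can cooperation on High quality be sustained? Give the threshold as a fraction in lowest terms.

5/9

Coral's threshold: (47−32)/(47−20) = 5/9.
Halo's threshold: (116−88)/(116−30) = 14/43.
5/9 > 14/43, so Coral binds and β* = 5/9.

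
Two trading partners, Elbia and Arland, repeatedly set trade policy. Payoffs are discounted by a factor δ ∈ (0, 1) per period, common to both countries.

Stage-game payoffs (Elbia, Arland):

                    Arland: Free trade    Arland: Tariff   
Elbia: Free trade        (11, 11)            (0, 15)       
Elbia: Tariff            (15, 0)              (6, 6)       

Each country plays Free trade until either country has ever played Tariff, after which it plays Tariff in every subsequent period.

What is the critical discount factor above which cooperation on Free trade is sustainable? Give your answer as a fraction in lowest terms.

4/9

Under grim trigger the critical discount factor is (T−C)/(T−P) with T = 15, C = 11, P = 6.
δ* = (15−11)/(15−6) = 4/9.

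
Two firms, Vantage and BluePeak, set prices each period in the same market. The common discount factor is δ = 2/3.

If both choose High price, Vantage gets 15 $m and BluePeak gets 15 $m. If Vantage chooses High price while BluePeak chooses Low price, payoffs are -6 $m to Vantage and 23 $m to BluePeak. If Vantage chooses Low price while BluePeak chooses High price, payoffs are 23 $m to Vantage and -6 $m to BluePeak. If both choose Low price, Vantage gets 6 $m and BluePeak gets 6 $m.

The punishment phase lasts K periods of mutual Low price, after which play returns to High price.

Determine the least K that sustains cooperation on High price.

No profitable deviation requires (15−6)(δ+…+δ^K) ≥ 23−15, i.e. δ+…+δ^K ≥ 8/9 ≈ 0.8889.
With δ = 2/3, the partial sums are K=1: 0.6667, K=2: 1.1111.
K = 2 is the first length at which the sum reaches 0.8889.

2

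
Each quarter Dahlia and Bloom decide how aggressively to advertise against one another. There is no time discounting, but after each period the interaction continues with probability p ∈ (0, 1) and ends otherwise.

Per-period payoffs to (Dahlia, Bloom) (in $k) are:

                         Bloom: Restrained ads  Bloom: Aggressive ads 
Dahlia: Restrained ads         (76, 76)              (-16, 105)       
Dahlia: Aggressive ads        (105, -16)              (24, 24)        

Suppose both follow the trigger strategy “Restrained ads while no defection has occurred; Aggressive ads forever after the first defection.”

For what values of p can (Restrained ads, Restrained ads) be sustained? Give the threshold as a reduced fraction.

29/81

Expected cooperation value is 76 + p·76 + p²·76 + … = 76/(1−p); deviation gives 105 + p·24/(1−p).
76 ≥ 105(1−p) + 24p ⇒ 81p ≥ 29 ⇒ p ≥ 29/81.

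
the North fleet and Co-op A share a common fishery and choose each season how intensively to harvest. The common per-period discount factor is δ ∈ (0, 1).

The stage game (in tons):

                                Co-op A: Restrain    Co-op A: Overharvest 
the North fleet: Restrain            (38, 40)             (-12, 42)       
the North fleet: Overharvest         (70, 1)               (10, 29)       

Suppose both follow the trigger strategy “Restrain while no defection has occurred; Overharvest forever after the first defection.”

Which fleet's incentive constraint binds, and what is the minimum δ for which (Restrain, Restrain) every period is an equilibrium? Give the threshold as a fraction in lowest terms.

the North fleet's threshold: (70−38)/(70−10) = 8/15.
Co-op A's threshold: (42−40)/(42−29) = 2/13.
8/15 > 2/13, so the North fleet binds and δ* = 8/15.

the North fleet; δ ≥ 8/15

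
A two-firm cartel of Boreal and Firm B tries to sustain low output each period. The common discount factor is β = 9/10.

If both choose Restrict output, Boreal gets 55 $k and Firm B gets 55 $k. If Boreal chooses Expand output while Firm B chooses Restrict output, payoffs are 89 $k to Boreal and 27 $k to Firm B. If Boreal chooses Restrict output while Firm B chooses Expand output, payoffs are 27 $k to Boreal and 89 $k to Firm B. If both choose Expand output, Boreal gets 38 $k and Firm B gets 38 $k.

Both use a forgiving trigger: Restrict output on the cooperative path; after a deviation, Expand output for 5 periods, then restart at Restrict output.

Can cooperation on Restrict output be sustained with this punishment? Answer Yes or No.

Yes

A one-shot deviation gives 89 now, then 38 for 5 periods, then back to 55.
Gain from deviating: (89−55) today; loss: (55−38) in each of the next 5 periods.
No-deviation condition: (55−38)(β+…+β^5) ≥ 89−55, i.e. β+…+β^5 ≥ 2.
At β = 9/10: β+…+β^5 = 3.6856 ≥ 2.0000.
So cooperation is sustainable.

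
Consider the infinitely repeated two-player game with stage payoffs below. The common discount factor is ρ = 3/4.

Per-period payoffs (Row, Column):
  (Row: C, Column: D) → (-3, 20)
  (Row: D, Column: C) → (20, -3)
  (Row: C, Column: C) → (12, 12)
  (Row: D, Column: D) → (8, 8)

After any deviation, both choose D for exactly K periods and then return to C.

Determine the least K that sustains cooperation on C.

IC: ρ(1−ρ^K)/(1−ρ) ≥ (20−12)/(12−8) = 2.
With ρ = 3/4: need 1 − ρ^K ≥ 2·(1−3/4)/(3/4), i.e. ρ^K ≤ 0.3333.
Since (3/4)^3 = 0.4219 and (3/4)^4 = 0.3164, the smallest such K is 4.

4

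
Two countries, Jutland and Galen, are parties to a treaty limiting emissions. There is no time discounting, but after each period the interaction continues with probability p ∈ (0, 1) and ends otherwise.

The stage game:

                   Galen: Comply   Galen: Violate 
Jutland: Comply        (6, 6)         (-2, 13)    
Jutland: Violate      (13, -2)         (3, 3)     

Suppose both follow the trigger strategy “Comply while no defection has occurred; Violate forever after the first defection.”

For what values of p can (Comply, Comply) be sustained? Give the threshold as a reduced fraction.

7/10

With no time discounting, the continuation probability p plays the role of the discount factor.
Grim-trigger IC: 6/(1−p) ≥ 13 + 3p/(1−p) ⇒ p ≥ (13−6)/(13−3) = 7/10.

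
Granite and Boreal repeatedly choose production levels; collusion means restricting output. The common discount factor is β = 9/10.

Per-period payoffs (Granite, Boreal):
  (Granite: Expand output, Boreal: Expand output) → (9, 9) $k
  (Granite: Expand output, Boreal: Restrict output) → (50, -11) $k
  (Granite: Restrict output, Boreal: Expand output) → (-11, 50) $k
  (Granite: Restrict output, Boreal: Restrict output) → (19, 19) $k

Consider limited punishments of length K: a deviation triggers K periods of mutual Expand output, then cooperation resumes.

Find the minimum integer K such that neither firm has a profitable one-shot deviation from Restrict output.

5

IC: β(1−β^K)/(1−β) ≥ (50−19)/(19−9) = 31/10.
With β = 9/10: need 1 − β^K ≥ 31/10·(1−9/10)/(9/10), i.e. β^K ≤ 0.6556.
Since (9/10)^4 = 0.6561 and (9/10)^5 = 0.5905, the smallest such K is 5.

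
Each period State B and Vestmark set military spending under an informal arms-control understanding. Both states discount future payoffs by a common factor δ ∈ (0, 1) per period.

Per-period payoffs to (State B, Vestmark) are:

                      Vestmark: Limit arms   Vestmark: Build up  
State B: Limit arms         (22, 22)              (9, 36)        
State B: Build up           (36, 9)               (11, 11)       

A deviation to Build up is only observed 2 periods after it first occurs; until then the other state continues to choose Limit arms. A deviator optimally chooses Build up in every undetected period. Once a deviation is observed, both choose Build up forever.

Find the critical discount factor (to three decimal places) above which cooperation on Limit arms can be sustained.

A deviator earns 36 for 2 periods, then 11 forever; cooperating earns 22 forever. Multiplying the IC by (1−δ):
22 ≥ 36(1−δ^2) + 11δ^2, so 25·δ^2 ≥ 14 and δ^2 ≥ 14/25.
δ ≥ (14/25)^(1/2) ≈ 0.748.

0.748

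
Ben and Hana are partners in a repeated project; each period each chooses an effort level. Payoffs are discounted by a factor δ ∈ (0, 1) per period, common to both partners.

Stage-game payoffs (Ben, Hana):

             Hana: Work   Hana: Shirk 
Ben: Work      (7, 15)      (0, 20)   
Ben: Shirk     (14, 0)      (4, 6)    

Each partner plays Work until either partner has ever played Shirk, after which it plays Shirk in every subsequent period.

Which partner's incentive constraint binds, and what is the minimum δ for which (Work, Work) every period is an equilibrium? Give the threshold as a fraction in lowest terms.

For Ben: deviation gain 14−7 = 7, per-period punishment loss 7−4 = 3. IC gives δ ≥ 7/10.
For Hana: gain 5, loss 9 per period, so δ ≥ 5/14.
The tighter constraint is Ben's, so cooperation needs δ ≥ 7/10.

Ben; δ ≥ 7/10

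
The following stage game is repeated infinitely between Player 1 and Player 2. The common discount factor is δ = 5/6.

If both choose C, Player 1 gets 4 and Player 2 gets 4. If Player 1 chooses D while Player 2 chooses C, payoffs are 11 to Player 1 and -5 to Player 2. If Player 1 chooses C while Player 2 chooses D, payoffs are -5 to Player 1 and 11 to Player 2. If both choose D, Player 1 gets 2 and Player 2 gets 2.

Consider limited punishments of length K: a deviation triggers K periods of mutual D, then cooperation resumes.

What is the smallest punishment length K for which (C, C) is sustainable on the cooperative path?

IC: δ(1−δ^K)/(1−δ) ≥ (11−4)/(4−2) = 7/2.
With δ = 5/6: need 1 − δ^K ≥ 7/2·(1−5/6)/(5/6), i.e. δ^K ≤ 0.3000.
Since (5/6)^6 = 0.3349 and (5/6)^7 = 0.2791, the smallest such K is 7.

7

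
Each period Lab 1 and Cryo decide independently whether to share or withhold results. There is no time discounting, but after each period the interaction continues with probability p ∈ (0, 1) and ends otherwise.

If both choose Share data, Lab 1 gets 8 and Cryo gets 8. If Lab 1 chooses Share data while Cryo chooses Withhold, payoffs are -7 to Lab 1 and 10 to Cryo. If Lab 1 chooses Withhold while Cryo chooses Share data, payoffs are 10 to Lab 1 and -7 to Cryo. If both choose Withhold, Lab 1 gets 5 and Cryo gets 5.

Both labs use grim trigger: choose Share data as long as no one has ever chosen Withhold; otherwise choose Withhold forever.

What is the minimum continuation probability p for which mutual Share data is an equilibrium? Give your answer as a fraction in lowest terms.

Expected cooperation value is 8 + p·8 + p²·8 + … = 8/(1−p); deviation gives 10 + p·5/(1−p).
8 ≥ 10(1−p) + 5p ⇒ 5p ≥ 2 ⇒ p ≥ 2/5.

2/5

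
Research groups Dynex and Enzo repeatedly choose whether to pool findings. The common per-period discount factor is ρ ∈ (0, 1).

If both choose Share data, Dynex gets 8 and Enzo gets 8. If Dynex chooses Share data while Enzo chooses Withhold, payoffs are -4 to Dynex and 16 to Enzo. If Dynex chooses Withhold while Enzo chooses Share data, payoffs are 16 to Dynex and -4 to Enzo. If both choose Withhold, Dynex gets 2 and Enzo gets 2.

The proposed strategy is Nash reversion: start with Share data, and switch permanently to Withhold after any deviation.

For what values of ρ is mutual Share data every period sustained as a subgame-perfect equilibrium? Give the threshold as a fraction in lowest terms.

One-period gain from deviating is 16 − 8 = 8. The loss is 8 − 2 = 6 in every subsequent period, with present value 6·ρ/(1−ρ).
Deviation is unprofitable when 6·ρ/(1−ρ) ≥ 8, i.e. ρ/(1−ρ) ≥ 4/3.
Equivalently ρ ≥ 8/(8+6) = 4/7.

4/7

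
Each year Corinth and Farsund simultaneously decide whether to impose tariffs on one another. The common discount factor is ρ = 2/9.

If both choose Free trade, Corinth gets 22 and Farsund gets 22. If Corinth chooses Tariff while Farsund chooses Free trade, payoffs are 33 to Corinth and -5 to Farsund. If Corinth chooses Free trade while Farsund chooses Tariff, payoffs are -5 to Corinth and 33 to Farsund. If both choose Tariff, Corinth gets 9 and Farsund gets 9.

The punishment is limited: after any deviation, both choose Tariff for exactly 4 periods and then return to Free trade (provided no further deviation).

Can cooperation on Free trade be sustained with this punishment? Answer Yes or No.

A one-shot deviation gives 33 now, then 9 for 4 periods, then back to 22.
Gain from deviating: (33−22) today; loss: (22−9) in each of the next 4 periods.
No-deviation condition: (22−9)(ρ+…+ρ^4) ≥ 33−22, i.e. ρ+…+ρ^4 ≥ 11/13.
At ρ = 2/9: ρ+…+ρ^4 = 0.2850 < 0.8462.
So cooperation is not sustainable.

No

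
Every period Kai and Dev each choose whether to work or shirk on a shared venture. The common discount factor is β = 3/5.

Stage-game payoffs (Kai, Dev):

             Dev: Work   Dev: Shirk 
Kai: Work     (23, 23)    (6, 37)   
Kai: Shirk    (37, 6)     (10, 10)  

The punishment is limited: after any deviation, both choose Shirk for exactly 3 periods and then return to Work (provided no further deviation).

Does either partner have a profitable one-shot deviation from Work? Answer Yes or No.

A one-shot deviation gives 37 now, then 10 for 3 periods, then back to 23.
Gain from deviating: (37−23) today; loss: (23−10) in each of the next 3 periods.
No-deviation condition: (23−10)(β+…+β^3) ≥ 37−23, i.e. β+…+β^3 ≥ 14/13.
At β = 3/5: β+…+β^3 = 1.1760 ≥ 1.0769.
So cooperation is sustainable.

No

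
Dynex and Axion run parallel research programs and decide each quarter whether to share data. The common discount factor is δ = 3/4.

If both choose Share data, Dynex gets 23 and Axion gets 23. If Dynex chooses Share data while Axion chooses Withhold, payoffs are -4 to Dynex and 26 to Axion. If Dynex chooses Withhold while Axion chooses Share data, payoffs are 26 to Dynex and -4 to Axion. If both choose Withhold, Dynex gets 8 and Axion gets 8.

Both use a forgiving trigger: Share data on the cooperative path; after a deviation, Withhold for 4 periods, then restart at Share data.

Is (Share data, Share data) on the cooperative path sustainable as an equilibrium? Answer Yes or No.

Yes

Comparing payoff streams over the 5 periods until play realigns: cooperate → 23(1+δ+…+δ^4); deviate → 26 + 8(δ+…+δ^4).
Cooperation is sustained iff (23−8)(δ+…+δ^4) ≥ 26−23.
δ+…+δ^4 = 3/4·(1−(3/4)^4)/(1−3/4) = 2.0508, and (26−23)/(23−8) = 0.2000.
2.0508 ≥ 0.2000, so cooperation is sustainable.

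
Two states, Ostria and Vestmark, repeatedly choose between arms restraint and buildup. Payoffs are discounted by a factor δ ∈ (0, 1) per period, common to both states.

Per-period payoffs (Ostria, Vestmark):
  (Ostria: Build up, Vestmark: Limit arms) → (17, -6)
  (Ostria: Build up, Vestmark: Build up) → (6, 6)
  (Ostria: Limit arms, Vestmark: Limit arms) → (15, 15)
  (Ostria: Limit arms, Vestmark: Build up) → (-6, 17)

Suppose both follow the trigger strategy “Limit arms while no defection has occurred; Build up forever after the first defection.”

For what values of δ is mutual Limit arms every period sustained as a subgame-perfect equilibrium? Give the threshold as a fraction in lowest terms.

One-period gain from deviating is 17 − 15 = 2. The loss is 15 − 6 = 9 in every subsequent period, with present value 9·δ/(1−δ).
Deviation is unprofitable when 9·δ/(1−δ) ≥ 2, i.e. δ/(1−δ) ≥ 2/9.
Equivalently δ ≥ 2/(2+9) = 2/11.

2/11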